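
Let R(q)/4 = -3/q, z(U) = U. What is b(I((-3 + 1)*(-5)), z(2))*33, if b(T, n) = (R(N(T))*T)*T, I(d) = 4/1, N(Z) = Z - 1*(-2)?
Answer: -1056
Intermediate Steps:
N(Z) = 2 + Z (N(Z) = Z + 2 = 2 + Z)
R(q) = -12/q (R(q) = 4*(-3/q) = -12/q)
I(d) = 4 (I(d) = 4*1 = 4)
b(T, n) = -12*T²/(2 + T) (b(T, n) = ((-12/(2 + T))*T)*T = (-12*T/(2 + T))*T = -12*T²/(2 + T))
b(I((-3 + 1)*(-5)), z(2))*33 = -12*4²/(2 + 4)*33 = -12*16/6*33 = -12*16*⅙*33 = -32*33 = -1056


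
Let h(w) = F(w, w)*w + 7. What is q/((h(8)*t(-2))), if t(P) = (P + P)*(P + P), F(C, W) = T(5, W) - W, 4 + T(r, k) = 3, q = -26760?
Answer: 669/26 ≈ 25.731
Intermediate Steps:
T(r, k) = -1 (T(r, k) = -4 + 3 = -1)
F(C, W) = -1 - W
h(w) = 7 + w*(-1 - w) (h(w) = (-1 - w)*w + 7 = w*(-1 - w) + 7 = 7 + w*(-1 - w))
t(P) = 4*P² (t(P) = (2*P)*(2*P) = 4*P²)
q/((h(8)*t(-2))) = -26760*1/(16*(7 - 1*8*(1 + 8))) = -26760*1/(16*(7 - 1*8*9)) = -26760*1/(16*(7 - 72)) = -26760/((-65*16)) = -26760/(-1040) = -26760*(-1/1040) = 669/26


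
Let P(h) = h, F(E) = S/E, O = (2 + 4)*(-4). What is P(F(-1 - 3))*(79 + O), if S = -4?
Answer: 55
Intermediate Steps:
O = -24 (O = 6*(-4) = -24)
F(E) = -4/E
P(F(-1 - 3))*(79 + O) = (-4/(-1 - 3))*(79 - 24) = -4/(-4)*55 = -4*(-¼)*55 = 1*55 = 55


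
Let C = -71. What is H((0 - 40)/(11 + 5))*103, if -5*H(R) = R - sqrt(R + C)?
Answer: 103/2 + 721*I*sqrt(6)/10 ≈ 51.5 + 176.61*I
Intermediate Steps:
H(R) = -R/5 + sqrt(-71 + R)/5 (H(R) = -(R - sqrt(R - 71))/5 = -(R - sqrt(-71 + R))/5 = -R/5 + sqrt(-71 + R)/5)
H((0 - 40)/(11 + 5))*103 = (-(0 - 40)/(5*(11 + 5)) + sqrt(-71 + (0 - 40)/(11 + 5))/5)*103 = (-(-8)/16 + sqrt(-71 - 40/16)/5)*103 = (-(-8)/16 + sqrt(-71 - 40*1/16)/5)*103 = (-1/5*(-5/2) + sqrt(-71 - 5/2)/5)*103 = (1/2 + sqrt(-147/2)/5)*103 = (1/2 + (7*I*sqrt(6)/2)/5)*103 = (1/2 + 7*I*sqrt(6)/10)*103 = 103/2 + 721*I*sqrt(6)/10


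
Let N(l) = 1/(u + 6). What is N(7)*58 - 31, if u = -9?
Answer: -151/3 ≈ -50.333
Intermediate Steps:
N(l) = -⅓ (N(l) = 1/(-9 + 6) = 1/(-3) = -⅓)
N(7)*58 - 31 = -⅓*58 - 31 = -58/3 - 31 = -151/3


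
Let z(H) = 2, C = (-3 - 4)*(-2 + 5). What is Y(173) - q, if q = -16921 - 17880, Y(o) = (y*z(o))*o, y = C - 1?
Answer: 27189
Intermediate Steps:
C = -21 (C = -7*3 = -21)
y = -22 (y = -21 - 1 = -22)
Y(o) = -44*o (Y(o) = (-22*2)*o = -44*o)
q = -34801
Y(173) - q = -44*173 - 1*(-34801) = -7612 + 34801 = 27189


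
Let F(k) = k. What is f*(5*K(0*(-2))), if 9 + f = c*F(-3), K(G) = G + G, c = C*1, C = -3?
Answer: 0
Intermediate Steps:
c = -3 (c = -3*1 = -3)
K(G) = 2*G
f = 0 (f = -9 - 3*(-3) = -9 + 9 = 0)
f*(5*K(0*(-2))) = 0*(5*(2*(0*(-2)))) = 0*(5*(2*0)) = 0*(5*0) = 0*0 = 0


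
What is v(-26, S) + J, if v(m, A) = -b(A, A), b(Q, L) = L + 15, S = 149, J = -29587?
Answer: -29751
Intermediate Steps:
b(Q, L) = 15 + L
v(m, A) = -15 - A (v(m, A) = -(15 + A) = -15 - A)
v(-26, S) + J = (-15 - 1*149) - 29587 = (-15 - 149) - 29587 = -164 - 29587 = -29751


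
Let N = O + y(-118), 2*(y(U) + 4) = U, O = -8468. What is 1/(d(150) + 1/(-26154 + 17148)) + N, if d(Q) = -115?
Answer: -8835488927/1035691 ≈ -8531.0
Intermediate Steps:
y(U) = -4 + U/2
N = -8531 (N = -8468 + (-4 + (½)*(-118)) = -8468 + (-4 - 59) = -8468 - 63 = -8531)
1/(d(150) + 1/(-26154 + 17148)) + N = 1/(-115 + 1/(-26154 + 17148)) - 8531 = 1/(-115 + 1/(-9006)) - 8531 = 1/(-115 - 1/9006) - 8531 = 1/(-1035691/9006) - 8531 = -9006/1035691 - 8531 = -8835488927/1035691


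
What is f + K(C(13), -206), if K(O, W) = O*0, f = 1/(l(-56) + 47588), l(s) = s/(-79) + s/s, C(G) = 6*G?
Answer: 79/3759587 ≈ 2.1013e-5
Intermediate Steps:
l(s) = 1 - s/79 (l(s) = s*(-1/79) + 1 = -s/79 + 1 = 1 - s/79)
f = 79/3759587 (f = 1/((1 - 1/79*(-56)) + 47588) = 1/((1 + 56/79) + 47588) = 1/(135/79 + 47588) = 1/(3759587/79) = 79/3759587 ≈ 2.1013e-5)
K(O, W) = 0
f + K(C(13), -206) = 79/3759587 + 0 = 79/3759587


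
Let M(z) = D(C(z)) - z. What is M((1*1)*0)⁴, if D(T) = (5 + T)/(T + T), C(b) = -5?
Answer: 0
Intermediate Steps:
D(T) = (5 + T)/(2*T) (D(T) = (5 + T)/((2*T)) = (5 + T)*(1/(2*T)) = (5 + T)/(2*T))
M(z) = -z (M(z) = (½)*(5 - 5)/(-5) - z = (½)*(-⅕)*0 - z = 0 - z = -z)
M((1*1)*0)⁴ = (-1*1*0)⁴ = (-0)⁴ = (-1*0)⁴ = 0⁴ = 0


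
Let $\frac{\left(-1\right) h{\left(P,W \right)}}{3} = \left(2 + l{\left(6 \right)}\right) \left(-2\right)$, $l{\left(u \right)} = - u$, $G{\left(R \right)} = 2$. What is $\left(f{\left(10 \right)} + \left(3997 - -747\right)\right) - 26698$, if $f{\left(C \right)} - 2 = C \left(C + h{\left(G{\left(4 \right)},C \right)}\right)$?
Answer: $-22092$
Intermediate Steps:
$h{\left(P,W \right)} = -24$ ($h{\left(P,W \right)} = - 3 \left(2 - 6\right) \left(-2\right) = - 3 \left(\left(-4\right) \left(-2\right)\right) = \left(-3\right) 8 = -24$)
$f{\left(C \right)} = 2 + C \left(-24 + C\right)$ ($f{\left(C \right)} = 2 + C \left(C - 24\right) = 2 + C \left(-24 + C\right)$)
$\left(f{\left(10 \right)} + \left(3997 - -747\right)\right) - 26698 = \left(\left(2 + 10^{2} - 240\right) + \left(3997 - -747\right)\right) - 26698 = \left(\left(2 + 100 - 240\right) + \left(3997 + 747\right)\right) - 26698 = \left(-138 + 4744\right) - 26698 = 4606 - 26698 = -22092$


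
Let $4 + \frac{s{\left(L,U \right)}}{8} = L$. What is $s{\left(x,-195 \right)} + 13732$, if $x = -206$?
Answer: $12052$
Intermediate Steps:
$s{\left(L,U \right)} = -32 + 8 L$
$s{\left(x,-195 \right)} + 13732 = \left(-32 + 8 \left(-206\right)\right) + 13732 = \left(-32 - 1648\right) + 13732 = -1680 + 13732 = 12052$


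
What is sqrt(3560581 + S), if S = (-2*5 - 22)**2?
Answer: sqrt(3561605) ≈ 1887.2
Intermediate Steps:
S = 1024 (S = (-10 - 22)**2 = (-32)**2 = 1024)
sqrt(3560581 + S) = sqrt(3560581 + 1024) = sqrt(3561605)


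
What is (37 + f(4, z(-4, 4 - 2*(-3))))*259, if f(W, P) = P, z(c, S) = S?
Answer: 12173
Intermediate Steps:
(37 + f(4, z(-4, 4 - 2*(-3))))*259 = (37 + (4 - 2*(-3)))*259 = (37 + (4 + 6))*259 = (37 + 10)*259 = 47*259 = 12173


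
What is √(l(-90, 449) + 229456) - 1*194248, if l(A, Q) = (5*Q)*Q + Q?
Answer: -194248 + √1237910 ≈ -1.9314e+5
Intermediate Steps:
l(A, Q) = Q + 5*Q² (l(A, Q) = 5*Q² + Q = Q + 5*Q²)
√(l(-90, 449) + 229456) - 1*194248 = √(449*(1 + 5*449) + 229456) - 1*194248 = √(449*(1 + 2245) + 229456) - 194248 = √(449*2246 + 229456) - 194248 = √(1008454 + 229456) - 194248 = √1237910 - 194248 = -194248 + √1237910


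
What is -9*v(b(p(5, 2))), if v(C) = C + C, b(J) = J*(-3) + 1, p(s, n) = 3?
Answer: 144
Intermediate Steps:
b(J) = 1 - 3*J (b(J) = -3*J + 1 = 1 - 3*J)
v(C) = 2*C
-9*v(b(p(5, 2))) = -18*(1 - 3*3) = -18*(1 - 9) = -18*(-8) = -9*(-16) = 144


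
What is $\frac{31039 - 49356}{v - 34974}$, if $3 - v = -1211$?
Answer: $\frac{18317}{33760} \approx 0.54257$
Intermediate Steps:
$v = 1214$ ($v = 3 - -1211 = 3 + 1211 = 1214$)
$\frac{31039 - 49356}{v - 34974} = \frac{31039 - 49356}{1214 - 34974} = - \frac{18317}{-33760} = \left(-18317\right) \left(- \frac{1}{33760}\right) = \frac{18317}{33760}$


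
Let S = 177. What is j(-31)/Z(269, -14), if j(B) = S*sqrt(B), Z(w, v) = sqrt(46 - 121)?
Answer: 59*sqrt(93)/5 ≈ 113.80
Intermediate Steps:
Z(w, v) = 5*I*sqrt(3) (Z(w, v) = sqrt(-75) = 5*I*sqrt(3))
j(B) = 177*sqrt(B)
j(-31)/Z(269, -14) = (177*sqrt(-31))/((5*I*sqrt(3))) = (177*(I*sqrt(31)))*(-I*sqrt(3)/15) = (177*I*sqrt(31))*(-I*sqrt(3)/15) = 59*sqrt(93)/5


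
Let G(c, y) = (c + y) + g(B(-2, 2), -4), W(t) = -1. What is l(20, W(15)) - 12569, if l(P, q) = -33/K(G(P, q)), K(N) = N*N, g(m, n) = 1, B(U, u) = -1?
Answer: -5027633/400 ≈ -12569.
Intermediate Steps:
G(c, y) = 1 + c + y (G(c, y) = (c + y) + 1 = 1 + c + y)
K(N) = N**2
l(P, q) = -33/(1 + P + q)**2
l(20, W(15)) - 12569 = -33/(1 + 20 - 1)**2 - 12569 = -33/20**2 - 12569 = -33*1/400 - 12569 = -33/400 - 12569 = -5027633/400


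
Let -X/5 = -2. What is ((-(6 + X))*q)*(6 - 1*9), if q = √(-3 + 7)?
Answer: 96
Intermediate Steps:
X = 10 (X = -5*(-2) = 10)
q = 2 (q = √4 = 2)
((-(6 + X))*q)*(6 - 1*9) = (-(6 + 10)*2)*(6 - 1*9) = (-1*16*2)*(6 - 9) = -16*2*(-3) = -32*(-3) = 96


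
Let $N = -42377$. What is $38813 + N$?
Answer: $-3564$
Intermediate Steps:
$38813 + N = 38813 - 42377 = -3564$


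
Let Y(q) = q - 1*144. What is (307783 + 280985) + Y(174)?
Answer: 588798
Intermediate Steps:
Y(q) = -144 + q (Y(q) = q - 144 = -144 + q)
(307783 + 280985) + Y(174) = (307783 + 280985) + (-144 + 174) = 588768 + 30 = 588798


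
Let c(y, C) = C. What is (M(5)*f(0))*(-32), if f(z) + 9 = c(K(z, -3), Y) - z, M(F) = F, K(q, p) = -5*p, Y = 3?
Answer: 960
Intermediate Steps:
f(z) = -6 - z (f(z) = -9 + (3 - z) = -6 - z)
(M(5)*f(0))*(-32) = (5*(-6 - 1*0))*(-32) = (5*(-6 + 0))*(-32) = (5*(-6))*(-32) = -30*(-32) = 960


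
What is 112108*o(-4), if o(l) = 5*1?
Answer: 560540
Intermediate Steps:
o(l) = 5
112108*o(-4) = 112108*5 = 560540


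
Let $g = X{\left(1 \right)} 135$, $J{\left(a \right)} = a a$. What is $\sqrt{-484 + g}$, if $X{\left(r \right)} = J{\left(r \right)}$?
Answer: $i \sqrt{349} \approx 18.682 i$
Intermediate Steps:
$J{\left(a \right)} = a^{2}$
$X{\left(r \right)} = r^{2}$
$g = 135$ ($g = 1^{2} \cdot 135 = 1 \cdot 135 = 135$)
$\sqrt{-484 + g} = \sqrt{-484 + 135} = \sqrt{-349} = i \sqrt{349}$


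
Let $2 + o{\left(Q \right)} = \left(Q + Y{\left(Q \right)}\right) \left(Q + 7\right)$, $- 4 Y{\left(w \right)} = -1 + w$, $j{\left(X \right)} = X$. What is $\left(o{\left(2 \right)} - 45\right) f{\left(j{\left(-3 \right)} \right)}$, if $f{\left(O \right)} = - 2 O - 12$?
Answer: $\frac{375}{2} \approx 187.5$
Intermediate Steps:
$Y{\left(w \right)} = \frac{1}{4} - \frac{w}{4}$ ($Y{\left(w \right)} = - \frac{-1 + w}{4} = \frac{1}{4} - \frac{w}{4}$)
$o{\left(Q \right)} = -2 + \left(7 + Q\right) \left(\frac{1}{4} + \frac{3 Q}{4}\right)$ ($o{\left(Q \right)} = -2 + \left(Q - \left(- \frac{1}{4} + \frac{Q}{4}\right)\right) \left(Q + 7\right) = -2 + \left(\frac{1}{4} + \frac{3 Q}{4}\right) \left(7 + Q\right) = -2 + \left(7 + Q\right) \left(\frac{1}{4} + \frac{3 Q}{4}\right)$)
$f{\left(O \right)} = -12 - 2 O$
$\left(o{\left(2 \right)} - 45\right) f{\left(j{\left(-3 \right)} \right)} = \left(\left(- \frac{1}{4} + \frac{3 \cdot 2^{2}}{4} + \frac{11}{2} \cdot 2\right) - 45\right) \left(-12 - -6\right) = \left(\left(- \frac{1}{4} + \frac{3}{4} \cdot 4 + 11\right) - 45\right) \left(-12 + 6\right) = \left(\left(- \frac{1}{4} + 3 + 11\right) - 45\right) \left(-6\right) = \left(\frac{55}{4} - 45\right) \left(-6\right) = \left(- \frac{125}{4}\right) \left(-6\right) = \frac{375}{2}$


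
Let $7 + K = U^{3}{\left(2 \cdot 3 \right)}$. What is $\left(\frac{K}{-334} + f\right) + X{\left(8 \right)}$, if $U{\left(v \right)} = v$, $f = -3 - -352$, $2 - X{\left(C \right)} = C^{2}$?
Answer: $\frac{95649}{334} \approx 286.37$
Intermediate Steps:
$X{\left(C \right)} = 2 - C^{2}$
$f = 349$ ($f = -3 + 352 = 349$)
$K = 209$ ($K = -7 + \left(2 \cdot 3\right)^{3} = -7 + 6^{3} = -7 + 216 = 209$)
$\left(\frac{K}{-334} + f\right) + X{\left(8 \right)} = \left(\frac{209}{-334} + 349\right) + \left(2 - 8^{2}\right) = \left(209 \left(- \frac{1}{334}\right) + 349\right) + \left(2 - 64\right) = \left(- \frac{209}{334} + 349\right) + \left(2 - 64\right) = \frac{116357}{334} - 62 = \frac{95649}{334}$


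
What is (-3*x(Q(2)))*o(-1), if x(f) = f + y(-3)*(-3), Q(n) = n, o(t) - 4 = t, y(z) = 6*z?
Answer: -504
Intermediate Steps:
o(t) = 4 + t
x(f) = 54 + f (x(f) = f + (6*(-3))*(-3) = f - 18*(-3) = f + 54 = 54 + f)
(-3*x(Q(2)))*o(-1) = (-3*(54 + 2))*(4 - 1) = -3*56*3 = -168*3 = -504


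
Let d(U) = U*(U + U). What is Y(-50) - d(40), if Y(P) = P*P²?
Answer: -128200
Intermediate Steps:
Y(P) = P³
d(U) = 2*U² (d(U) = U*(2*U) = 2*U²)
Y(-50) - d(40) = (-50)³ - 2*40² = -125000 - 2*1600 = -125000 - 1*3200 = -125000 - 3200 = -128200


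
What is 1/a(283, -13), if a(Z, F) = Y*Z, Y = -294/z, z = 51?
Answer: -17/27734 ≈ -0.00061297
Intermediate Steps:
Y = -98/17 (Y = -294/51 = -294*1/51 = -98/17 ≈ -5.7647)
a(Z, F) = -98*Z/17
1/a(283, -13) = 1/(-98/17*283) = 1/(-27734/17) = -17/27734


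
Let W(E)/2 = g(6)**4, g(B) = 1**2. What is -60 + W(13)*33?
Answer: 6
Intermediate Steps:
g(B) = 1
W(E) = 2 (W(E) = 2*1**4 = 2*1 = 2)
-60 + W(13)*33 = -60 + 2*33 = -60 + 66 = 6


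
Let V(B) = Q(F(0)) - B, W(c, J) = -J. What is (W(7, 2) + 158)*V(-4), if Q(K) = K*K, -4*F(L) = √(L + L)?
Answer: 624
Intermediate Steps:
F(L) = -√2*√L/4 (F(L) = -√(L + L)/4 = -√2*√L/4)
Q(K) = K²
V(B) = -B (V(B) = (-√2*√0/4)² - B = (-¼*√2*0)² - B = 0² - B = 0 - B = -B)
(W(7, 2) + 158)*V(-4) = (-1*2 + 158)*(-1*(-4)) = (-2 + 158)*4 = 156*4 = 624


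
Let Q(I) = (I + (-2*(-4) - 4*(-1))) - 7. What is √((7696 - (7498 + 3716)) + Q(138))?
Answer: 15*I*√15 ≈ 58.095*I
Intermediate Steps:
Q(I) = 5 + I (Q(I) = (I + (8 + 4)) - 7 = (I + 12) - 7 = (12 + I) - 7 = 5 + I)
√((7696 - (7498 + 3716)) + Q(138)) = √((7696 - (7498 + 3716)) + (5 + 138)) = √((7696 - 1*11214) + 143) = √((7696 - 11214) + 143) = √(-3518 + 143) = √(-3375) = 15*I*√15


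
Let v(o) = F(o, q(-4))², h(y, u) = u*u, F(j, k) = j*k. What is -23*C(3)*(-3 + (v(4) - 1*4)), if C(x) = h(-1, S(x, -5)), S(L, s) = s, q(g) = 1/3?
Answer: 27025/9 ≈ 3002.8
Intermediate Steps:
q(g) = ⅓ (q(g) = 1*(⅓) = ⅓)
h(y, u) = u²
C(x) = 25 (C(x) = (-5)² = 25)
v(o) = o²/9 (v(o) = (o*(⅓))² = (o/3)² = o²/9)
-23*C(3)*(-3 + (v(4) - 1*4)) = -575*(-3 + ((⅑)*4² - 1*4)) = -575*(-3 + ((⅑)*16 - 4)) = -575*(-3 + (16/9 - 4)) = -575*(-3 - 20/9) = -575*(-47)/9 = -23*(-1175/9) = 27025/9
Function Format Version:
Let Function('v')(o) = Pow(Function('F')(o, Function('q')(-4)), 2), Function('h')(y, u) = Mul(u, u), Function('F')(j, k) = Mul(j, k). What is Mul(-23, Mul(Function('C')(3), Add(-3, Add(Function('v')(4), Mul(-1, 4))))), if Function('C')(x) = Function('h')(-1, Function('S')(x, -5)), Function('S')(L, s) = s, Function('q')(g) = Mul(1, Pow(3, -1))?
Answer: Rational(27025, 9) ≈ 3002.8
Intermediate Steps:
Function('q')(g) = Rational(1, 3) (Function('q')(g) = Mul(1, Rational(1, 3)) = Rational(1, 3))
Function('h')(y, u) = Pow(u, 2)
Function('C')(x) = 25 (Function('C')(x) = Pow(-5, 2) = 25)
Function('v')(o) = Mul(Rational(1, 9), Pow(o, 2)) (Function('v')(o) = Pow(Mul(o, Rational(1, 3)), 2) = Pow(Mul(Rational(1, 3), o), 2) = Mul(Rational(1, 9), Pow(o, 2)))
Mul(-23, Mul(Function('C')(3), Add(-3, Add(Function('v')(4), Mul(-1, 4))))) = Mul(-23, Mul(25, Add(-3, Add(Mul(Rational(1, 9), Pow(4, 2)), Mul(-1, 4))))) = Mul(-23, Mul(25, Add(-3, Add(Mul(Rational(1, 9), 16), -4)))) = Mul(-23, Mul(25, Add(-3, Add(Rational(16, 9), -4)))) = Mul(-23, Mul(25, Add(-3, Rational(-20, 9)))) = Mul(-23, Mul(25, Rational(-47, 9))) = Mul(-23, Rational(-1175, 9)) = Rational(27025, 9)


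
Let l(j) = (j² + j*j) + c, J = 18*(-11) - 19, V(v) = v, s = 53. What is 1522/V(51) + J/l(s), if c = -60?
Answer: 1206887/40494 ≈ 29.804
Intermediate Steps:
J = -217 (J = -198 - 19 = -217)
l(j) = -60 + 2*j² (l(j) = (j² + j*j) - 60 = (j² + j²) - 60 = 2*j² - 60 = -60 + 2*j²)
1522/V(51) + J/l(s) = 1522/51 - 217/(-60 + 2*53²) = 1522*(1/51) - 217/(-60 + 2*2809) = 1522/51 - 217/(-60 + 5618) = 1522/51 - 217/5558 = 1522/51 - 217*1/5558 = 1522/51 - 31/794 = 1206887/40494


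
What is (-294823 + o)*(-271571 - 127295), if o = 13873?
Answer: 112061402700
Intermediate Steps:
(-294823 + o)*(-271571 - 127295) = (-294823 + 13873)*(-271571 - 127295) = -280950*(-398866) = 112061402700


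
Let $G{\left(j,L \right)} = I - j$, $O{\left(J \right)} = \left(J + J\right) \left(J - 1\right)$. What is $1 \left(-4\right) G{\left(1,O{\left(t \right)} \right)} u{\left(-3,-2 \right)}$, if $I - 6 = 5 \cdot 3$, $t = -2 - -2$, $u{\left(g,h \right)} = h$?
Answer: $160$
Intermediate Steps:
$t = 0$ ($t = -2 + 2 = 0$)
$O{\left(J \right)} = 2 J \left(-1 + J\right)$
$I = 21$ ($I = 6 + 5 \cdot 3 = 6 + 15 = 21$)
$G{\left(j,L \right)} = 21 - j$
$1 \left(-4\right) G{\left(1,O{\left(t \right)} \right)} u{\left(-3,-2 \right)} = 1 \left(-4\right) \left(21 - 1\right) \left(-2\right) = - 4 \left(21 - 1\right) \left(-2\right) = \left(-4\right) 20 \left(-2\right) = \left(-80\right) \left(-2\right) = 160$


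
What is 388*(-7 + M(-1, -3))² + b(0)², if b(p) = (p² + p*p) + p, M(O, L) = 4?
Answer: 3492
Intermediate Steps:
b(p) = p + 2*p² (b(p) = (p² + p²) + p = 2*p² + p = p + 2*p²)
388*(-7 + M(-1, -3))² + b(0)² = 388*(-7 + 4)² + (0*(1 + 2*0))² = 388*(-3)² + (0*(1 + 0))² = 388*9 + (0*1)² = 3492 + 0² = 3492 + 0 = 3492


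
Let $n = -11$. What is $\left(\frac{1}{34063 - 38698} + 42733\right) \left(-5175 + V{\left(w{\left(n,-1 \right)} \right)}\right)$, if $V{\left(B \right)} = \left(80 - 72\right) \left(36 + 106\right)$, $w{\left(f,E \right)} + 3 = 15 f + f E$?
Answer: $- \frac{799994446706}{4635} \approx -1.726 \cdot 10^{8}$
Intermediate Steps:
$w{\left(f,E \right)} = -3 + 15 f + E f$ ($w{\left(f,E \right)} = -3 + \left(15 f + f E\right) = -3 + \left(15 f + E f\right) = -3 + 15 f + E f$)
$V{\left(B \right)} = 1136$ ($V{\left(B \right)} = 8 \cdot 142 = 1136$)
$\left(\frac{1}{34063 - 38698} + 42733\right) \left(-5175 + V{\left(w{\left(n,-1 \right)} \right)}\right) = \left(\frac{1}{34063 - 38698} + 42733\right) \left(-5175 + 1136\right) = \left(\frac{1}{-4635} + 42733\right) \left(-4039\right) = \left(- \frac{1}{4635} + 42733\right) \left(-4039\right) = \frac{198067454}{4635} \left(-4039\right) = - \frac{799994446706}{4635}$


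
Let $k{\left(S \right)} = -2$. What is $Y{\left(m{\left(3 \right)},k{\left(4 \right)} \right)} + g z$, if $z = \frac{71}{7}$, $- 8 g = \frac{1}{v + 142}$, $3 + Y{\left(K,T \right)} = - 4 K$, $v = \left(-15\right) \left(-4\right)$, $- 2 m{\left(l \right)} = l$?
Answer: $\frac{33865}{11312} \approx 2.9937$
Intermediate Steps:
$m{\left(l \right)} = - \frac{l}{2}$
$v = 60$
$Y{\left(K,T \right)} = -3 - 4 K$
$g = - \frac{1}{1616}$ ($g = - \frac{1}{8 \left(60 + 142\right)} = - \frac{1}{8 \cdot 202} = \left(- \frac{1}{8}\right) \frac{1}{202} = - \frac{1}{1616} \approx -0.00061881$)
$z = \frac{71}{7}$ ($z = 71 \cdot \frac{1}{7} = \frac{71}{7} \approx 10.143$)
$Y{\left(m{\left(3 \right)},k{\left(4 \right)} \right)} + g z = \left(-3 - 4 \left(\left(- \frac{1}{2}\right) 3\right)\right) - \frac{71}{11312} = \left(-3 - -6\right) - \frac{71}{11312} = \left(-3 + 6\right) - \frac{71}{11312} = 3 - \frac{71}{11312} = \frac{33865}{11312}$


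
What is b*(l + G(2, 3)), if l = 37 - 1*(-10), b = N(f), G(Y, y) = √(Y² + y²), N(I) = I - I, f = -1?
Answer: 0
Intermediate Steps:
N(I) = 0
b = 0
l = 47 (l = 37 + 10 = 47)
b*(l + G(2, 3)) = 0*(47 + √(2² + 3²)) = 0*(47 + √(4 + 9)) = 0*(47 + √13) = 0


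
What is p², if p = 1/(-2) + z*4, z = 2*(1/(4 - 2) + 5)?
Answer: 7569/4 ≈ 1892.3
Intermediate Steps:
z = 11 (z = 2*(1/2 + 5) = 2*(½ + 5) = 2*(11/2) = 11)
p = 87/2 (p = 1/(-2) + 11*4 = 1*(-½) + 44 = -½ + 44 = 87/2 ≈ 43.500)
p² = (87/2)² = 7569/4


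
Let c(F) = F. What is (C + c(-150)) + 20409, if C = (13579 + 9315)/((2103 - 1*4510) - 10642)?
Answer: 264336797/13049 ≈ 20257.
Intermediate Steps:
C = -22894/13049 (C = 22894/((2103 - 4510) - 10642) = 22894/(-2407 - 10642) = 22894/(-13049) = 22894*(-1/13049) = -22894/13049 ≈ -1.7545)
(C + c(-150)) + 20409 = (-22894/13049 - 150) + 20409 = -1980244/13049 + 20409 = 264336797/13049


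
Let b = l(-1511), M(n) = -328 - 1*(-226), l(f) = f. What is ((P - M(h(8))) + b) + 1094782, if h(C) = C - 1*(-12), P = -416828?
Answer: 676545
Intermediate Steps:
h(C) = 12 + C (h(C) = C + 12 = 12 + C)
M(n) = -102 (M(n) = -328 + 226 = -102)
b = -1511
((P - M(h(8))) + b) + 1094782 = ((-416828 - 1*(-102)) - 1511) + 1094782 = ((-416828 + 102) - 1511) + 1094782 = (-416726 - 1511) + 1094782 = -418237 + 1094782 = 676545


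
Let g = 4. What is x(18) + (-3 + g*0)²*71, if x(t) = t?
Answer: 657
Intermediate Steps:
x(18) + (-3 + g*0)²*71 = 18 + (-3 + 4*0)²*71 = 18 + (-3 + 0)²*71 = 18 + (-3)²*71 = 18 + 9*71 = 18 + 639 = 657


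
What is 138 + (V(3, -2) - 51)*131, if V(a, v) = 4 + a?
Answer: -5626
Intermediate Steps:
138 + (V(3, -2) - 51)*131 = 138 + ((4 + 3) - 51)*131 = 138 + (7 - 51)*131 = 138 - 44*131 = 138 - 5764 = -5626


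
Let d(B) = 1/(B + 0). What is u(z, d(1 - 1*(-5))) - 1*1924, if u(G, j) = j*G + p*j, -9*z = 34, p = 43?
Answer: -103543/54 ≈ -1917.5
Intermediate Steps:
z = -34/9 (z = -1/9*34 = -34/9 ≈ -3.7778)
d(B) = 1/B
u(G, j) = 43*j + G*j (u(G, j) = j*G + 43*j = G*j + 43*j = 43*j + G*j)
u(z, d(1 - 1*(-5))) - 1*1924 = (43 - 34/9)/(1 - 1*(-5)) - 1*1924 = (353/9)/(1 + 5) - 1924 = (353/9)/6 - 1924 = (1/6)*(353/9) - 1924 = 353/54 - 1924 = -103543/54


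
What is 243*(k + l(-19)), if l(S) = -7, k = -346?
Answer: -85779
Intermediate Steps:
243*(k + l(-19)) = 243*(-346 - 7) = 243*(-353) = -85779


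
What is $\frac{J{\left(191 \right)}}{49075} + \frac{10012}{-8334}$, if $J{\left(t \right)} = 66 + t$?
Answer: $- \frac{244598531}{204495525} \approx -1.1961$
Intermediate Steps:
$\frac{J{\left(191 \right)}}{49075} + \frac{10012}{-8334} = \frac{66 + 191}{49075} + \frac{10012}{-8334} = 257 \cdot \frac{1}{49075} + 10012 \left(- \frac{1}{8334}\right) = \frac{257}{49075} - \frac{5006}{4167} = - \frac{244598531}{204495525}$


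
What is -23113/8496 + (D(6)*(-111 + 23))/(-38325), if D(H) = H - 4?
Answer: -294770143/108536400 ≈ -2.7159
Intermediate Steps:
D(H) = -4 + H
-23113/8496 + (D(6)*(-111 + 23))/(-38325) = -23113/8496 + ((-4 + 6)*(-111 + 23))/(-38325) = -23113*1/8496 + (2*(-88))*(-1/38325) = -23113/8496 - 176*(-1/38325) = -23113/8496 + 176/38325 = -294770143/108536400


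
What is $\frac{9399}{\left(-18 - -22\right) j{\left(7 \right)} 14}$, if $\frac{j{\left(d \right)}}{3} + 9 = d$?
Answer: $- \frac{3133}{112} \approx -27.973$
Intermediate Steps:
$j{\left(d \right)} = -27 + 3 d$
$\frac{9399}{\left(-18 - -22\right) j{\left(7 \right)} 14} = \frac{9399}{\left(-18 - -22\right) \left(-27 + 3 \cdot 7\right) 14} = \frac{9399}{\left(-18 + 22\right) \left(-27 + 21\right) 14} = \frac{9399}{4 \left(-6\right) 14} = \frac{9399}{\left(-24\right) 14} = \frac{9399}{-336} = 9399 \left(- \frac{1}{336}\right) = - \frac{3133}{112}$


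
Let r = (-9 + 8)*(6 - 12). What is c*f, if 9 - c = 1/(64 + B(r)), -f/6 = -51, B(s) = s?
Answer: 96237/35 ≈ 2749.6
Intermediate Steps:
r = 6 (r = -1*(-6) = 6)
f = 306 (f = -6*(-51) = 306)
c = 629/70 (c = 9 - 1/(64 + 6) = 9 - 1/70 = 629/70 ≈ 8.9857)
c*f = (629/70)*306 = 96237/35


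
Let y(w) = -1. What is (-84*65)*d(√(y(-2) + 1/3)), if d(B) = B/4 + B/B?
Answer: -5460 - 455*I*√6 ≈ -5460.0 - 1114.5*I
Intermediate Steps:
d(B) = 1 + B/4 (d(B) = B*(¼) + 1 = B/4 + 1 = 1 + B/4)
(-84*65)*d(√(y(-2) + 1/3)) = (-84*65)*(1 + √(-1 + 1/3)/4) = -5460*(1 + √(-1 + ⅓)/4) = -5460*(1 + √(-⅔)/4) = -5460*(1 + (I*√6/3)/4) = -5460*(1 + I*√6/12) = -5460 - 455*I*√6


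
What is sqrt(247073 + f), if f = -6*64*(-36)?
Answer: sqrt(260897) ≈ 510.78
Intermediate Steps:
f = 13824 (f = -384*(-36) = 13824)
sqrt(247073 + f) = sqrt(247073 + 13824) = sqrt(260897)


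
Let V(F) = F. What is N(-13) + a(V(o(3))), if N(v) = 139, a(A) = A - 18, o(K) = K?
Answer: 124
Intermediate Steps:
a(A) = -18 + A
N(-13) + a(V(o(3))) = 139 + (-18 + 3) = 139 - 15 = 124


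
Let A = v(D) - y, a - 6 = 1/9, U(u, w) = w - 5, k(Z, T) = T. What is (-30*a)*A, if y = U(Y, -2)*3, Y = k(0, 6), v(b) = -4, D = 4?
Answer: -9350/3 ≈ -3116.7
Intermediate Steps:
Y = 6
U(u, w) = -5 + w
a = 55/9 (a = 6 + 1/9 = 6 + ⅑ = 55/9 ≈ 6.1111)
y = -21 (y = (-5 - 2)*3 = -7*3 = -21)
A = 17 (A = -4 - 1*(-21) = -4 + 21 = 17)
(-30*a)*A = -30*55/9*17 = -550/3*17 = -9350/3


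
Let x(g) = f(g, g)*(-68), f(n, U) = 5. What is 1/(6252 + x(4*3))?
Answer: 1/5912 ≈ 0.00016915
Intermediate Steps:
x(g) = -340 (x(g) = 5*(-68) = -340)
1/(6252 + x(4*3)) = 1/(6252 - 340) = 1/5912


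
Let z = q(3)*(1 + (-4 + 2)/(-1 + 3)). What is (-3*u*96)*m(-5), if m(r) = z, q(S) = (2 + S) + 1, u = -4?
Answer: 0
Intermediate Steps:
q(S) = 3 + S
z = 0 (z = (3 + 3)*(1 + (-4 + 2)/(-1 + 3)) = 6*(1 - 2/2) = 6*(1 - 2*½) = 6*(1 - 1) = 6*0 = 0)
m(r) = 0
(-3*u*96)*m(-5) = (-3*(-4)*96)*0 = (12*96)*0 = 1152*0 = 0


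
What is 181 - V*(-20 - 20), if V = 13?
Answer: 701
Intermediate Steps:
181 - V*(-20 - 20) = 181 - 13*(-20 - 20) = 181 - 13*(-40) = 181 - 1*(-520) = 181 + 520 = 701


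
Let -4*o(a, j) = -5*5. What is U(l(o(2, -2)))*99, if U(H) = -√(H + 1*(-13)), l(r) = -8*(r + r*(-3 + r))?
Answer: -99*I*√902/2 ≈ -1486.6*I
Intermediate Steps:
o(a, j) = 25/4 (o(a, j) = -(-5)*5/4 = -¼*(-25) = 25/4)
l(r) = -8*r - 8*r*(-3 + r)
U(H) = -√(-13 + H) (U(H) = -√(H - 13) = -√(-13 + H))
U(l(o(2, -2)))*99 = -√(-13 + 8*(25/4)*(2 - 1*25/4))*99 = -√(-13 + 8*(25/4)*(2 - 25/4))*99 = -√(-13 + 8*(25/4)*(-17/4))*99 = -√(-13 - 425/2)*99 = -√(-451/2)*99 = -I*√902/2*99 = -99*I*√902/2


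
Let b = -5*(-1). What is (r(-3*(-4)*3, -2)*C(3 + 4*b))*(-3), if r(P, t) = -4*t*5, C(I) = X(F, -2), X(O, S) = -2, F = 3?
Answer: 240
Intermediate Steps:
b = 5
C(I) = -2
r(P, t) = -20*t
(r(-3*(-4)*3, -2)*C(3 + 4*b))*(-3) = (-20*(-2)*(-2))*(-3) = (40*(-2))*(-3) = -80*(-3) = 240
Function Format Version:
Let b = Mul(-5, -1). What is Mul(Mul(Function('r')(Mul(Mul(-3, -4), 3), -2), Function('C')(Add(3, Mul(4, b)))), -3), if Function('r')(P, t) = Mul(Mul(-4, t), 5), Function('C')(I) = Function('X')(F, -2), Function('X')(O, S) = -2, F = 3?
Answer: 240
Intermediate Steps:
b = 5
Function('C')(I) = -2
Function('r')(P, t) = Mul(-20, t)
Mul(Mul(Function('r')(Mul(Mul(-3, -4), 3), -2), Function('C')(Add(3, Mul(4, b)))), -3) = Mul(Mul(Mul(-20, -2), -2), -3) = Mul(Mul(40, -2), -3) = Mul(-80, -3) = 240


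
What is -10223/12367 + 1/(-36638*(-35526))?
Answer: -13306273021757/16096906838796 ≈ -0.82664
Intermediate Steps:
-10223/12367 + 1/(-36638*(-35526)) = -10223*1/12367 - 1/36638*(-1/35526) = -10223/12367 + 1/1301601588 = -13306273021757/16096906838796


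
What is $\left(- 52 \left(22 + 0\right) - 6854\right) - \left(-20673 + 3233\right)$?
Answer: $9442$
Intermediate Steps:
$\left(- 52 \left(22 + 0\right) - 6854\right) - \left(-20673 + 3233\right) = \left(\left(-52\right) 22 - 6854\right) - -17440 = \left(-1144 - 6854\right) + 17440 = -7998 + 17440 = 9442$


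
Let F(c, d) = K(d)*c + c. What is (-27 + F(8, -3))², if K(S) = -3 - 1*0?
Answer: 1849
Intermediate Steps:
K(S) = -3 (K(S) = -3 + 0 = -3)
F(c, d) = -2*c (F(c, d) = -3*c + c = -2*c)
(-27 + F(8, -3))² = (-27 - 2*8)² = (-27 - 16)² = (-43)² = 1849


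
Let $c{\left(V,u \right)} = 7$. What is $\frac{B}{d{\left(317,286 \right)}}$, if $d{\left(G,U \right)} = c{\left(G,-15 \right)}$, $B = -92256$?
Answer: $- \frac{92256}{7} \approx -13179.0$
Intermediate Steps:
$d{\left(G,U \right)} = 7$
$\frac{B}{d{\left(317,286 \right)}} = - \frac{92256}{7}$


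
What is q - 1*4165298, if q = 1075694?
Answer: -3089604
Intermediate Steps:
q - 1*4165298 = 1075694 - 1*4165298 = 1075694 - 4165298 = -3089604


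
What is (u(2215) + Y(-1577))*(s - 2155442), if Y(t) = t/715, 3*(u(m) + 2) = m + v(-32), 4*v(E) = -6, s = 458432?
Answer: -178031226121/143 ≈ -1.2450e+9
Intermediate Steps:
v(E) = -3/2 (v(E) = (¼)*(-6) = -3/2)
u(m) = -5/2 + m/3 (u(m) = -2 + (m - 3/2)/3 = -2 + (-3/2 + m)/3 = -2 + (-½ + m/3) = -5/2 + m/3)
Y(t) = t/715 (Y(t) = t*(1/715) = t/715)
(u(2215) + Y(-1577))*(s - 2155442) = ((-5/2 + (⅓)*2215) + (1/715)*(-1577))*(458432 - 2155442) = ((-5/2 + 2215/3) - 1577/715)*(-1697010) = (4415/6 - 1577/715)*(-1697010) = (3147263/4290)*(-1697010) = -178031226121/143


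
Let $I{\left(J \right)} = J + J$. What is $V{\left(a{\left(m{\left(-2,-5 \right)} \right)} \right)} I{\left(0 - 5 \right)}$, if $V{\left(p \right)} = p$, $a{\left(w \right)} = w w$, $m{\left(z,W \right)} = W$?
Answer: $-250$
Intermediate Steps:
$a{\left(w \right)} = w^{2}$
$I{\left(J \right)} = 2 J$
$V{\left(a{\left(m{\left(-2,-5 \right)} \right)} \right)} I{\left(0 - 5 \right)} = \left(-5\right)^{2} \cdot 2 \left(0 - 5\right) = 25 \cdot 2 \left(-5\right) = 25 \left(-10\right) = -250$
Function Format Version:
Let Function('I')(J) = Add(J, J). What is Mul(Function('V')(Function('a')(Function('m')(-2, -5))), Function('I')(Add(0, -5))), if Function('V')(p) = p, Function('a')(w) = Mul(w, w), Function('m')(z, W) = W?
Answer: -250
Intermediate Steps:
Function('a')(w) = Pow(w, 2)
Function('I')(J) = Mul(2, J)
Mul(Function('V')(Function('a')(Function('m')(-2, -5))), Function('I')(Add(0, -5))) = Mul(Pow(-5, 2), Mul(2, Add(0, -5))) = Mul(25, Mul(2, -5)) = Mul(25, -10) = -250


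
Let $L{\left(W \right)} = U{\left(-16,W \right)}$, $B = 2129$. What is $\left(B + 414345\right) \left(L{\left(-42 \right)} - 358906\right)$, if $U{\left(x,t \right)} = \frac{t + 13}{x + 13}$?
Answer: $- \frac{448412974586}{3} \approx -1.4947 \cdot 10^{11}$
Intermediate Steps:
$U{\left(x,t \right)} = \frac{13 + t}{13 + x}$
$L{\left(W \right)} = - \frac{13}{3} - \frac{W}{3}$ ($L{\left(W \right)} = \frac{13 + W}{13 - 16} = \frac{13 + W}{-3} = - \frac{13 + W}{3} = - \frac{13}{3} - \frac{W}{3}$)
$\left(B + 414345\right) \left(L{\left(-42 \right)} - 358906\right) = \left(2129 + 414345\right) \left(\left(- \frac{13}{3} - -14\right) - 358906\right) = 416474 \left(\left(- \frac{13}{3} + 14\right) - 358906\right) = 416474 \left(\frac{29}{3} - 358906\right) = 416474 \left(- \frac{1076689}{3}\right) = - \frac{448412974586}{3}$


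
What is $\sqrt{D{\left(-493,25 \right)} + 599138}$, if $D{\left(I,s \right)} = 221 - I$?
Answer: $2 \sqrt{149963} \approx 774.5$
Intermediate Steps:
$\sqrt{D{\left(-493,25 \right)} + 599138} = \sqrt{\left(221 - -493\right) + 599138} = \sqrt{\left(221 + 493\right) + 599138} = \sqrt{714 + 599138} = \sqrt{599852} = 2 \sqrt{149963}$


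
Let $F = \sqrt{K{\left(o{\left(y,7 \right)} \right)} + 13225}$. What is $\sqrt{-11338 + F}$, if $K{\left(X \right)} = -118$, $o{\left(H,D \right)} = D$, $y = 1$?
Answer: $\sqrt{-11338 + \sqrt{13107}} \approx 105.94 i$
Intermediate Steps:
$F = \sqrt{13107}$ ($F = \sqrt{-118 + 13225} = \sqrt{13107} \approx 114.49$)
$\sqrt{-11338 + F} = \sqrt{-11338 + \sqrt{13107}}$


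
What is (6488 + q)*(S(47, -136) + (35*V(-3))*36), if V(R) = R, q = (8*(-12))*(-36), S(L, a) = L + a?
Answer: -38473336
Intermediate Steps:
q = 3456 (q = -96*(-36) = 3456)
(6488 + q)*(S(47, -136) + (35*V(-3))*36) = (6488 + 3456)*((47 - 136) + (35*(-3))*36) = 9944*(-89 - 105*36) = 9944*(-89 - 3780) = 9944*(-3869) = -38473336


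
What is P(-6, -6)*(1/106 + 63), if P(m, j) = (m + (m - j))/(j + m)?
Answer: 6679/212 ≈ 31.505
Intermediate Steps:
P(m, j) = (-j + 2*m)/(j + m)
P(-6, -6)*(1/106 + 63) = ((-1*(-6) + 2*(-6))/(-6 - 6))*(1/106 + 63) = ((6 - 12)/(-12))*(1/106 + 63) = -1/12*(-6)*(6679/106) = (½)*(6679/106) = 6679/212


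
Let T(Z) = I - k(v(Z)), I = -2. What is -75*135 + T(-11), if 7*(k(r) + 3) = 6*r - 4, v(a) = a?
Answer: -10114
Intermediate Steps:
k(r) = -25/7 + 6*r/7 (k(r) = -3 + (6*r - 4)/7 = -3 + (-4 + 6*r)/7 = -3 + (-4/7 + 6*r/7) = -25/7 + 6*r/7)
T(Z) = 11/7 - 6*Z/7 (T(Z) = -2 - (-25/7 + 6*Z/7) = -2 + (25/7 - 6*Z/7) = 11/7 - 6*Z/7)
-75*135 + T(-11) = -75*135 + (11/7 - 6/7*(-11)) = -10125 + (11/7 + 66/7) = -10125 + 11 = -10114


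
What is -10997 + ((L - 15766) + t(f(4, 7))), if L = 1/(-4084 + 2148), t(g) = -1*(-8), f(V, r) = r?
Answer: -51797681/1936 ≈ -26755.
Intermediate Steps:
t(g) = 8
L = -1/1936 (L = 1/(-1936) = -1/1936 ≈ -0.00051653)
-10997 + ((L - 15766) + t(f(4, 7))) = -10997 + ((-1/1936 - 15766) + 8) = -10997 + (-30522977/1936 + 8) = -10997 - 30507489/1936 = -51797681/1936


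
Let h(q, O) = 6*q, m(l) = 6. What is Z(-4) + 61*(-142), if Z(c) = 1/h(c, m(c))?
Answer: -207889/24 ≈ -8662.0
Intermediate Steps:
Z(c) = 1/(6*c)
Z(-4) + 61*(-142) = (1/6)/(-4) + 61*(-142) = (1/6)*(-1/4) - 8662 = -1/24 - 8662 = -207889/24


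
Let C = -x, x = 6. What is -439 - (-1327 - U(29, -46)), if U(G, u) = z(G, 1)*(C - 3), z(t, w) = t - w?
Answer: 636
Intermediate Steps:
C = -6 (C = -1*6 = -6)
U(G, u) = 9 - 9*G (U(G, u) = (G - 1*1)*(-6 - 3) = (G - 1)*(-9) = (-1 + G)*(-9) = 9 - 9*G)
-439 - (-1327 - U(29, -46)) = -439 - (-1327 - (9 - 9*29)) = -439 - (-1327 - (9 - 261)) = -439 - (-1327 - 1*(-252)) = -439 - (-1327 + 252) = -439 - 1*(-1075) = -439 + 1075 = 636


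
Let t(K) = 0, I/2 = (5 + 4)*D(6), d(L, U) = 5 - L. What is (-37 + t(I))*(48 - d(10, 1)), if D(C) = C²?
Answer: -1961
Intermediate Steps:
I = 648 (I = 2*((5 + 4)*6²) = 2*(9*36) = 2*324 = 648)
(-37 + t(I))*(48 - d(10, 1)) = (-37 + 0)*(48 - (5 - 1*10)) = -37*(48 - (5 - 10)) = -37*(48 - 1*(-5)) = -37*(48 + 5) = -37*53 = -1961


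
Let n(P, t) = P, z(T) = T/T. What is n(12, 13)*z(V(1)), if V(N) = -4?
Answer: 12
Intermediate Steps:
z(T) = 1
n(12, 13)*z(V(1)) = 12*1 = 12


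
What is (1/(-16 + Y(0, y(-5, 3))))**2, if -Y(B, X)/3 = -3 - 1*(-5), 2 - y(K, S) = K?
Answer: 1/484 ≈ 0.0020661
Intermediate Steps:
y(K, S) = 2 - K
Y(B, X) = -6 (Y(B, X) = -3*(-3 - 1*(-5)) = -3*(-3 + 5) = -3*2 = -6)
(1/(-16 + Y(0, y(-5, 3))))**2 = (1/(-16 - 6))**2 = (1/(-22))**2 = (-1/22)**2 = 1/484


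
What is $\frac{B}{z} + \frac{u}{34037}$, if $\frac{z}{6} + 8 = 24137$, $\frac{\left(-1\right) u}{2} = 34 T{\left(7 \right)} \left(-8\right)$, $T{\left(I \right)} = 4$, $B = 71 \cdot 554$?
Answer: $\frac{826919791}{2463836319} \approx 0.33562$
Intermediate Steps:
$B = 39334$
$u = 2176$ ($u = - 2 \cdot 34 \cdot 4 \left(-8\right) = - 2 \cdot 136 \left(-8\right) = \left(-2\right) \left(-1088\right) = 2176$)
$z = 144774$ ($z = -48 + 6 \cdot 24137 = -48 + 144822 = 144774$)
$\frac{B}{z} + \frac{u}{34037} = \frac{39334}{144774} + \frac{2176}{34037} = 39334 \cdot \frac{1}{144774} + 2176 \cdot \frac{1}{34037} = \frac{19667}{72387} + \frac{2176}{34037} = \frac{826919791}{2463836319}$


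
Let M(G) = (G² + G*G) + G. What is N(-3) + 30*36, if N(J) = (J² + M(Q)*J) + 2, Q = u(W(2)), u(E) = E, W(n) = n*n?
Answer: 983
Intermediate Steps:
W(n) = n²
Q = 4 (Q = 2² = 4)
M(G) = G + 2*G² (M(G) = (G² + G²) + G = 2*G² + G = G + 2*G²)
N(J) = 2 + J² + 36*J (N(J) = (J² + (4*(1 + 2*4))*J) + 2 = (J² + (4*(1 + 8))*J) + 2 = (J² + (4*9)*J) + 2 = (J² + 36*J) + 2 = 2 + J² + 36*J)
N(-3) + 30*36 = (2 + (-3)² + 36*(-3)) + 30*36 = (2 + 9 - 108) + 1080 = -97 + 1080 = 983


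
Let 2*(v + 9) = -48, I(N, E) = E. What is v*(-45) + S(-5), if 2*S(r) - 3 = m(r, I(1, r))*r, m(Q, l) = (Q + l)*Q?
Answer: 2723/2 ≈ 1361.5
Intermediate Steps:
m(Q, l) = Q*(Q + l)
v = -33 (v = -9 + (½)*(-48) = -9 - 24 = -33)
S(r) = 3/2 + r³ (S(r) = 3/2 + ((r*(r + r))*r)/2 = 3/2 + ((r*(2*r))*r)/2 = 3/2 + ((2*r²)*r)/2 = 3/2 + (2*r³)/2 = 3/2 + r³)
v*(-45) + S(-5) = -33*(-45) + (3/2 + (-5)³) = 1485 + (3/2 - 125) = 1485 - 247/2 = 2723/2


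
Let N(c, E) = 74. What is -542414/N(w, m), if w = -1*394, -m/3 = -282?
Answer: -271207/37 ≈ -7329.9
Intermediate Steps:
m = 846 (m = -3*(-282) = 846)
w = -394
-542414/N(w, m) = -542414/74 = -542414*1/74 = -271207/37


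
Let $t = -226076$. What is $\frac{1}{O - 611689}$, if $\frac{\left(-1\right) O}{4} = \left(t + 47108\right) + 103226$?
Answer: $- \frac{1}{308721} \approx -3.2392 \cdot 10^{-6}$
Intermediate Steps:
$O = 302968$ ($O = - 4 \left(\left(-226076 + 47108\right) + 103226\right) = - 4 \left(-178968 + 103226\right) = \left(-4\right) \left(-75742\right) = 302968$)
$\frac{1}{O - 611689} = \frac{1}{302968 - 611689} = \frac{1}{-308721} = - \frac{1}{308721}$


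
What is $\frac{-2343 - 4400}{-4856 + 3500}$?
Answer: $\frac{6743}{1356} \approx 4.9727$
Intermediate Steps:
$\frac{-2343 - 4400}{-4856 + 3500} = - \frac{6743}{-1356} = \left(-6743\right) \left(- \frac{1}{1356}\right) = \frac{6743}{1356}$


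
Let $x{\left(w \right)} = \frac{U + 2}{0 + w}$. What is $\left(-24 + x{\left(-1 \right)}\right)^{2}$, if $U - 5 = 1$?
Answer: $1024$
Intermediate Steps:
$U = 6$ ($U = 5 + 1 = 6$)
$x{\left(w \right)} = \frac{8}{w}$ ($x{\left(w \right)} = \frac{6 + 2}{0 + w} = \frac{8}{w}$)
$\left(-24 + x{\left(-1 \right)}\right)^{2} = \left(-24 + \frac{8}{-1}\right)^{2} = \left(-24 + 8 \left(-1\right)\right)^{2} = \left(-24 - 8\right)^{2} = \left(-32\right)^{2} = 1024$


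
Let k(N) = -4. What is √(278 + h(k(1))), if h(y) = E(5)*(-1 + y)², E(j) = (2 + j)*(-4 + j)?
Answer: √453 ≈ 21.284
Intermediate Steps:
E(j) = (-4 + j)*(2 + j)
h(y) = 7*(-1 + y)² (h(y) = (-8 + 5² - 2*5)*(-1 + y)² = (-8 + 25 - 10)*(-1 + y)² = 7*(-1 + y)²)
√(278 + h(k(1))) = √(278 + 7*(-1 - 4)²) = √(278 + 7*(-5)²) = √(278 + 7*25) = √(278 + 175) = √453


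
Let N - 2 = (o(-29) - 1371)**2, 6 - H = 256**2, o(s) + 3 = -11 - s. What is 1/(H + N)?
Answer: 1/1773208 ≈ 5.6395e-7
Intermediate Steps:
o(s) = -14 - s (o(s) = -3 + (-11 - s) = -14 - s)
H = -65530 (H = 6 - 1*256**2 = 6 - 1*65536 = 6 - 65536 = -65530)
N = 1838738 (N = 2 + ((-14 - 1*(-29)) - 1371)**2 = 2 + ((-14 + 29) - 1371)**2 = 2 + (15 - 1371)**2 = 2 + (-1356)**2 = 2 + 1838736 = 1838738)
1/(H + N) = 1/(-65530 + 1838738) = 1/1773208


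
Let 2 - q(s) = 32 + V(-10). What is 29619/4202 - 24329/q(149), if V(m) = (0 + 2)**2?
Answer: 25809376/35717 ≈ 722.61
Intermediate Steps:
V(m) = 4 (V(m) = 2**2 = 4)
q(s) = -34 (q(s) = 2 - (32 + 4) = 2 - 1*36 = 2 - 36 = -34)
29619/4202 - 24329/q(149) = 29619/4202 - 24329/(-34) = 29619*(1/4202) - 24329*(-1/34) = 29619/4202 + 24329/34 = 25809376/35717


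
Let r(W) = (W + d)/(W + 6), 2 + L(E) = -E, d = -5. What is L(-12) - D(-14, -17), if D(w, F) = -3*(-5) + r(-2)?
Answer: -13/4 ≈ -3.2500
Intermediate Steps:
L(E) = -2 - E
r(W) = (-5 + W)/(6 + W) (r(W) = (W - 5)/(W + 6) = (-5 + W)/(6 + W))
D(w, F) = 53/4 (D(w, F) = -3*(-5) + (-5 - 2)/(6 - 2) = 15 - 7/4 = 53/4)
L(-12) - D(-14, -17) = (-2 - 1*(-12)) - 1*53/4 = (-2 + 12) - 53/4 = 10 - 53/4 = -13/4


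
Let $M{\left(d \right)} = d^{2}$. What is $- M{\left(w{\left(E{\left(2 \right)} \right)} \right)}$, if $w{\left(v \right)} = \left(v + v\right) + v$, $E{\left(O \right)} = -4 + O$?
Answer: $-36$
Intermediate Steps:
$w{\left(v \right)} = 3 v$ ($w{\left(v \right)} = 2 v + v = 3 v$)
$- M{\left(w{\left(E{\left(2 \right)} \right)} \right)} = - \left(3 \left(-4 + 2\right)\right)^{2} = - \left(3 \left(-2\right)\right)^{2} = - \left(-6\right)^{2} = \left(-1\right) 36 = -36$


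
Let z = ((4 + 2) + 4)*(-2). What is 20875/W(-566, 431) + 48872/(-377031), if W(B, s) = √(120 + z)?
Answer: 1574006681/754062 ≈ 2087.4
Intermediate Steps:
z = -20 (z = (6 + 4)*(-2) = 10*(-2) = -20)
W(B, s) = 10 (W(B, s) = √(120 - 20) = √100 = 10)
20875/W(-566, 431) + 48872/(-377031) = 20875/10 + 48872/(-377031) = 20875*(⅒) + 48872*(-1/377031) = 4175/2 - 48872/377031 = 1574006681/754062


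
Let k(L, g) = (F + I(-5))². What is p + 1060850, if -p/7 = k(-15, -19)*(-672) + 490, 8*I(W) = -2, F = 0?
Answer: 1057714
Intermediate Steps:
I(W) = -¼ (I(W) = (⅛)*(-2) = -¼)
k(L, g) = 1/16 (k(L, g) = (0 - ¼)² = (-¼)² = 1/16)
p = -3136 (p = -7*((1/16)*(-672) + 490) = -7*(-42 + 490) = -7*448 = -3136)
p + 1060850 = -3136 + 1060850 = 1057714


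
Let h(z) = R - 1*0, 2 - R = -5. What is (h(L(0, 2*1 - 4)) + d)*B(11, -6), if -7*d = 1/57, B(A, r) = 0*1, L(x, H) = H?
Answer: 0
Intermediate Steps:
R = 7 (R = 2 - 1*(-5) = 2 + 5 = 7)
h(z) = 7 (h(z) = 7 - 1*0 = 7 + 0 = 7)
B(A, r) = 0
d = -1/399 (d = -⅐/57 = -⅐*1/57 = -1/399 ≈ -0.0025063)
(h(L(0, 2*1 - 4)) + d)*B(11, -6) = (7 - 1/399)*0 = (2792/399)*0 = 0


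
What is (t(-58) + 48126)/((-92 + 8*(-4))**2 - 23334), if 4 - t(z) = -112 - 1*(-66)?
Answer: -24088/3979 ≈ -6.0538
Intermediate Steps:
t(z) = 50 (t(z) = 4 - (-112 - 1*(-66)) = 4 - (-112 + 66) = 4 - 1*(-46) = 4 + 46 = 50)
(t(-58) + 48126)/((-92 + 8*(-4))**2 - 23334) = (50 + 48126)/((-92 + 8*(-4))**2 - 23334) = 48176/((-92 - 32)**2 - 23334) = 48176/((-124)**2 - 23334) = 48176/(15376 - 23334) = 48176/(-7958) = 48176*(-1/7958) = -24088/3979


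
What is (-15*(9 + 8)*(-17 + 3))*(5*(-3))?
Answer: -53550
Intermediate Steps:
(-15*(9 + 8)*(-17 + 3))*(5*(-3)) = -255*(-14)*(-15) = -15*(-238)*(-15) = 3570*(-15) = -53550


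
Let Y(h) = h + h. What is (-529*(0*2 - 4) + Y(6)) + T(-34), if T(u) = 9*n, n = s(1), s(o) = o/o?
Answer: 2137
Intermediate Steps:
s(o) = 1
Y(h) = 2*h
n = 1
T(u) = 9 (T(u) = 9*1 = 9)
(-529*(0*2 - 4) + Y(6)) + T(-34) = (-529*(0*2 - 4) + 2*6) + 9 = (-529*(0 - 4) + 12) + 9 = (-529*(-4) + 12) + 9 = (2116 + 12) + 9 = 2128 + 9 = 2137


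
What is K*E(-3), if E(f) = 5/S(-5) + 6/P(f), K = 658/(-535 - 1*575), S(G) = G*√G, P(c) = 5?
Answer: -658/925 - 329*I*√5/2775 ≈ -0.71135 - 0.2651*I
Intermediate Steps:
S(G) = G^(3/2)
K = -329/555 (K = 658/(-535 - 575) = 658/(-1110) = 658*(-1/1110) = -329/555 ≈ -0.59279)
E(f) = 6/5 + I*√5/5 (E(f) = 5/((-5)^(3/2)) + 6/5 = 5/((-5*I*√5)) + 6*(⅕) = 5*(I*√5/25) + 6/5 = I*√5/5 + 6/5 = 6/5 + I*√5/5)
K*E(-3) = -329*(6/5 + I*√5/5)/555 = -658/925 - 329*I*√5/2775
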